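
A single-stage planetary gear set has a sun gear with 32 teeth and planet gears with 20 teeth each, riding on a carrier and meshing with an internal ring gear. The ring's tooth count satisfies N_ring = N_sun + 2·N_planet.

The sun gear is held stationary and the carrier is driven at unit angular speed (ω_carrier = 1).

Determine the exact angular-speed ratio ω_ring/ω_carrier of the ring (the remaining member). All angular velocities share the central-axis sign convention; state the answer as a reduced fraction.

13/9

N_ring = 32 + 2·20 = 72
32(ω_s−ω_c) = −72(ω_r−ω_c),  ω_s=0, ω_c=1
ω_r = 1 − (32/72)(0−1) = 13/9
ω_r/ω_c = 13/9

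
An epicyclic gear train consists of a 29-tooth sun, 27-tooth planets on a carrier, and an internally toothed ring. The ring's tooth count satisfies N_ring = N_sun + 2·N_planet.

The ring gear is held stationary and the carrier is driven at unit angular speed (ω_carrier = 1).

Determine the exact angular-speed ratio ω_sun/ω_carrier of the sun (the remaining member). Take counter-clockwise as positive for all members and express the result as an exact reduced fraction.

N_ring = 29 + 2·27 = 83
29(ω_s−ω_c) = −83(ω_r−ω_c),  ω_r=0, ω_c=1
ω_s = 1 − (83/29)(0−1) = 112/29
ω_s/ω_c = 112/29

112/29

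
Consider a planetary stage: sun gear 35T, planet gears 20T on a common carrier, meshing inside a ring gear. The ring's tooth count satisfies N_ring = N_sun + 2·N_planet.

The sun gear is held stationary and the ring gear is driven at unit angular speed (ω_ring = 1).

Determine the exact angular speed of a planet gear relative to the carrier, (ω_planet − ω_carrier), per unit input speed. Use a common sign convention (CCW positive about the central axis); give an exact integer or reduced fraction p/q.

N_ring = 35 + 2·20 = 75
35(ω_s−ω_c) = −75(ω_r−ω_c),  ω_s=0, ω_r=1
35(0−ω_c) = −75(1−ω_c)  ⇒  110ω_c = 75  ⇒  ω_c = 15/22
sun–planet: 35·(0−15/22) = −20·(ω_p−ω_c)  ⇒  ω_p−ω_c = −(35/20)·(-15/22) = 105/88

105/88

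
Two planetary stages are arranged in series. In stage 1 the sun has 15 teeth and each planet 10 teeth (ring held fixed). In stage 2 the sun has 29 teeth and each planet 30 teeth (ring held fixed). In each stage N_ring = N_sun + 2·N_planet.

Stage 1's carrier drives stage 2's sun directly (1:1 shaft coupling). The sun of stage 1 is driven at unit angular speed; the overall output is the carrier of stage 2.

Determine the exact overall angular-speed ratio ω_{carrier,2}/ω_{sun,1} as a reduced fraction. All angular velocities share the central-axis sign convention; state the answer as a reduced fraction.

Stage 1: N_ring = 15 + 2·10 = 35
Stage 1: 15(ω_s−ω_c) = −35(ω_r−ω_c),  ω_r=0, ω_s=1
Stage 1: 15(1−ω_c) = −35(0−ω_c)  ⇒  50ω_c = 15  ⇒  ω_c = 3/10
  ⇒ ω_c¹/ω_s¹ = 3/10
Stage 2: N_ring = 29 + 2·30 = 89
Stage 2: 29(ω_s−ω_c) = −89(ω_r−ω_c),  ω_r=0, ω_s=1
Stage 2: 29(1−ω_c) = −89(0−ω_c)  ⇒  118ω_c = 29  ⇒  ω_c = 29/118
  ⇒ ω_c²/ω_s² = 29/118
Coupling ω_s² = ω_c¹ ⇒ overall = 3/10 × 29/118 = 87/1180

87/1180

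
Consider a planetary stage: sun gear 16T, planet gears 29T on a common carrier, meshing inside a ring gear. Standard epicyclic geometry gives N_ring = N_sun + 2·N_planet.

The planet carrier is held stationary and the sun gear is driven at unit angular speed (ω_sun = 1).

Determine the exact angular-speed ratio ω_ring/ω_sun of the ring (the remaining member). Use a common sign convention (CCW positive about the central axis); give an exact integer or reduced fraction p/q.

-8/37

N_ring = 16 + 2·29 = 74
16(ω_s−ω_c) = −74(ω_r−ω_c),  ω_c=0, ω_s=1
ω_r = 0 − (16/74)(1−0) = -8/37
ω_r/ω_s = -8/37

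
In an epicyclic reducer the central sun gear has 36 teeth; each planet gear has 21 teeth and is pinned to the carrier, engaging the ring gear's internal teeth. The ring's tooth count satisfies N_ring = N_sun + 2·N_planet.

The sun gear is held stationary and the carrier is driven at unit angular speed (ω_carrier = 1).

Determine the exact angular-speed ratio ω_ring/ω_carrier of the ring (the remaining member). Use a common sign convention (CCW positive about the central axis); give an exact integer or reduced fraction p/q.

19/13

N_ring = 36 + 2·21 = 78
36(ω_s−ω_c) = −78(ω_r−ω_c),  ω_s=0, ω_c=1
ω_r = 1 − (36/78)(0−1) = 19/13
ω_r/ω_c = 19/13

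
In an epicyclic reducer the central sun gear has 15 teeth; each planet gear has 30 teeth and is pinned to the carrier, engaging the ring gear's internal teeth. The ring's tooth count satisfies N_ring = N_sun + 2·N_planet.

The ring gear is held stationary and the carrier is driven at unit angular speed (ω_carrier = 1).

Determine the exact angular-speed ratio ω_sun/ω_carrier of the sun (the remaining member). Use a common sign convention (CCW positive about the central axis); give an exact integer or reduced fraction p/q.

6

N_ring = 15 + 2·30 = 75
15(ω_s−ω_c) = −75(ω_r−ω_c),  ω_r=0, ω_c=1
ω_s = 1 − (75/15)(0−1) = 6
ω_s/ω_c = 6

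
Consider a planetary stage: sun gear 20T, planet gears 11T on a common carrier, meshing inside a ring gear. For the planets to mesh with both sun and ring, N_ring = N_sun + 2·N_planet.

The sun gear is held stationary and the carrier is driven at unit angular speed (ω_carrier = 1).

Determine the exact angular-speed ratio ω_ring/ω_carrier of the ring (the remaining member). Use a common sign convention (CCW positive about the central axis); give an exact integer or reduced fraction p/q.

N_ring = 20 + 2·11 = 42
20(ω_s−ω_c) = −42(ω_r−ω_c),  ω_s=0, ω_c=1
ω_r = 1 − (20/42)(0−1) = 31/21
ω_r/ω_c = 31/21

31/21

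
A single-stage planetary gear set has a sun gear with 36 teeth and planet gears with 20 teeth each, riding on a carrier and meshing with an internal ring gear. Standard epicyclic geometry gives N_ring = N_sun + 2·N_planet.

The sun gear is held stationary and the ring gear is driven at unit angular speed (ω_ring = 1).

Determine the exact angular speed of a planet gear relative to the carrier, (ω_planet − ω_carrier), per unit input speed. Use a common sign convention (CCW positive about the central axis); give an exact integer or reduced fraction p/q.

171/140

N_ring = 36 + 2·20 = 76
36(ω_s−ω_c) = −76(ω_r−ω_c),  ω_s=0, ω_r=1
36(0−ω_c) = −76(1−ω_c)  ⇒  112ω_c = 76  ⇒  ω_c = 19/28
sun–planet: 36·(0−19/28) = −20·(ω_p−ω_c)  ⇒  ω_p−ω_c = −(36/20)·(-19/28) = 171/140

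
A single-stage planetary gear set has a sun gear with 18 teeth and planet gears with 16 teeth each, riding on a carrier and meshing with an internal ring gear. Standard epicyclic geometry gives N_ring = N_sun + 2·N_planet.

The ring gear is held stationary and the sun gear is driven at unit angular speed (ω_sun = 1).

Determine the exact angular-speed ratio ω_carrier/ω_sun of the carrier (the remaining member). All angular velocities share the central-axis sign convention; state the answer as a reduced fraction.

N_ring = 18 + 2·16 = 50
18(ω_s−ω_c) = −50(ω_r−ω_c),  ω_r=0, ω_s=1
18(1−ω_c) = −50(0−ω_c)  ⇒  68ω_c = 18  ⇒  ω_c = 9/34
ω_c/ω_s = 9/34

9/34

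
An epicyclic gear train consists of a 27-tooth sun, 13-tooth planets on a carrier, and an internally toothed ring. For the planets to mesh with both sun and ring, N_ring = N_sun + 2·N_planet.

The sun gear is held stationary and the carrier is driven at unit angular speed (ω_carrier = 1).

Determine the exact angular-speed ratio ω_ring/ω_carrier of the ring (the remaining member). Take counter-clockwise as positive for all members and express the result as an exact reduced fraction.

N_ring = 27 + 2·13 = 53
27(ω_s−ω_c) = −53(ω_r−ω_c),  ω_s=0, ω_c=1
ω_r = 1 − (27/53)(0−1) = 80/53
ω_r/ω_c = 80/53

80/53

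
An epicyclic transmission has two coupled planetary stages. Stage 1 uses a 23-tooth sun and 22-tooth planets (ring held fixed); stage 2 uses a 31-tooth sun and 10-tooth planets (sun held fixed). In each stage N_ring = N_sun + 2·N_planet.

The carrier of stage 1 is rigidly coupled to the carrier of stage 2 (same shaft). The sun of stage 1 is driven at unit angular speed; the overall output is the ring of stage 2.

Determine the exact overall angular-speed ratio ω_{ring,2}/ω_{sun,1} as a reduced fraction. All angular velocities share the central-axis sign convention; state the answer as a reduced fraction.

943/2295

Stage 1: N_ring = 23 + 2·22 = 67
Stage 1: 23(ω_s−ω_c) = −67(ω_r−ω_c),  ω_r=0, ω_s=1
Stage 1: 23(1−ω_c) = −67(0−ω_c)  ⇒  90ω_c = 23  ⇒  ω_c = 23/90
  ⇒ ω_c¹/ω_s¹ = 23/90
Stage 2: N_ring = 31 + 2·10 = 51
Stage 2: 31(ω_s−ω_c) = −51(ω_r−ω_c),  ω_s=0, ω_c=1
Stage 2: ω_r = 1 − (31/51)(0−1) = 82/51
  ⇒ ω_r²/ω_c² = 82/51
Coupling ω_c² = ω_c¹ ⇒ overall = 23/90 × 82/51 = 943/2295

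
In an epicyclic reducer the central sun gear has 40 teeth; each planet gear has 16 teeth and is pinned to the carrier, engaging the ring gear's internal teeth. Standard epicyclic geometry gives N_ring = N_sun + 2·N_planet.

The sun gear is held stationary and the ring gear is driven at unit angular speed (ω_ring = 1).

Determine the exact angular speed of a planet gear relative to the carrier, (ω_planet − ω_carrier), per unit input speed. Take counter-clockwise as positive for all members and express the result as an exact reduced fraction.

45/28

N_ring = 40 + 2·16 = 72
40(ω_s−ω_c) = −72(ω_r−ω_c),  ω_s=0, ω_r=1
40(0−ω_c) = −72(1−ω_c)  ⇒  112ω_c = 72  ⇒  ω_c = 9/14
sun–planet: 40·(0−9/14) = −16·(ω_p−ω_c)  ⇒  ω_p−ω_c = −(40/16)·(-9/14) = 45/28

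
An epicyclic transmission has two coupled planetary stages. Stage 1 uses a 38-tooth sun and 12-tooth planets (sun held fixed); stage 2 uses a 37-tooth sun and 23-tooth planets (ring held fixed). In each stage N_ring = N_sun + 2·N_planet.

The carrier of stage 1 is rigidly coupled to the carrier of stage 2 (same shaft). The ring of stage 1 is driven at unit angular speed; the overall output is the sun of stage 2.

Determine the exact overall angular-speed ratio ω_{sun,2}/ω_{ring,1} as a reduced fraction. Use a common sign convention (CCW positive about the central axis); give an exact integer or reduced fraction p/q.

372/185

Stage 1: N_ring = 38 + 2·12 = 62
Stage 1: 38(ω_s−ω_c) = −62(ω_r−ω_c),  ω_s=0, ω_r=1
Stage 1: 38(0−ω_c) = −62(1−ω_c)  ⇒  100ω_c = 62  ⇒  ω_c = 31/50
  ⇒ ω_c¹/ω_r¹ = 31/50
Stage 2: N_ring = 37 + 2·23 = 83
Stage 2: 37(ω_s−ω_c) = −83(ω_r−ω_c),  ω_r=0, ω_c=1
Stage 2: ω_s = 1 − (83/37)(0−1) = 120/37
  ⇒ ω_s²/ω_c² = 120/37
Coupling ω_c² = ω_c¹ ⇒ overall = 31/50 × 120/37 = 372/185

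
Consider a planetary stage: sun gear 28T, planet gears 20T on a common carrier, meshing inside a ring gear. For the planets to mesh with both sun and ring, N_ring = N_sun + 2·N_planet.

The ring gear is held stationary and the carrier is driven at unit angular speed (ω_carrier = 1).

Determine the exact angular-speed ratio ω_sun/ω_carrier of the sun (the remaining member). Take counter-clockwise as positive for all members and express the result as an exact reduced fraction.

24/7

N_ring = 28 + 2·20 = 68
28(ω_s−ω_c) = −68(ω_r−ω_c),  ω_r=0, ω_c=1
ω_s = 1 − (68/28)(0−1) = 24/7
ω_s/ω_c = 24/7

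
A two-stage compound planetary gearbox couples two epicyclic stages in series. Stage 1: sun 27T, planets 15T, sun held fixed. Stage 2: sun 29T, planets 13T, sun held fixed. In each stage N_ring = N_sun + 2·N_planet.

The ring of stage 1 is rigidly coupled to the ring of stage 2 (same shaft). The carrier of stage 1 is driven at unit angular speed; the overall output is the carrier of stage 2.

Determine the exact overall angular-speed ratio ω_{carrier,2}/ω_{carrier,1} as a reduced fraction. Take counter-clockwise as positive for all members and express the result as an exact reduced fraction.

55/57

Stage 1: N_ring = 27 + 2·15 = 57
Stage 1: 27(ω_s−ω_c) = −57(ω_r−ω_c),  ω_s=0, ω_c=1
Stage 1: ω_r = 1 − (27/57)(0−1) = 28/19
  ⇒ ω_r¹/ω_c¹ = 28/19
Stage 2: N_ring = 29 + 2·13 = 55
Stage 2: 29(ω_s−ω_c) = −55(ω_r−ω_c),  ω_s=0, ω_r=1
Stage 2: 29(0−ω_c) = −55(1−ω_c)  ⇒  84ω_c = 55  ⇒  ω_c = 55/84
  ⇒ ω_c²/ω_r² = 55/84
Coupling ω_r² = ω_r¹ ⇒ overall = 28/19 × 55/84 = 55/57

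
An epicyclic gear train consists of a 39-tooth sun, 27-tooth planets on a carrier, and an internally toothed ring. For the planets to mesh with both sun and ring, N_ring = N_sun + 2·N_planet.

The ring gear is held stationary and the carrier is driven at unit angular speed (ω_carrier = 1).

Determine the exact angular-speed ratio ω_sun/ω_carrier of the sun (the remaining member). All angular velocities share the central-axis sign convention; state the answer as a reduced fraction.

44/13

N_ring = 39 + 2·27 = 93
39(ω_s−ω_c) = −93(ω_r−ω_c),  ω_r=0, ω_c=1
ω_s = 1 − (93/39)(0−1) = 44/13
ω_s/ω_c = 44/13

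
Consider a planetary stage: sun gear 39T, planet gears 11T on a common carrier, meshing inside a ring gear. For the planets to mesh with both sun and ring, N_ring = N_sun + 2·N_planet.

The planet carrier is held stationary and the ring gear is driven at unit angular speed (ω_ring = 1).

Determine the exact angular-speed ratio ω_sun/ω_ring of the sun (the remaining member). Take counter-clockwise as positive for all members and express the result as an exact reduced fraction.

N_ring = 39 + 2·11 = 61
39(ω_s−ω_c) = −61(ω_r−ω_c),  ω_c=0, ω_r=1
ω_s = 0 − (61/39)(1−0) = -61/39
ω_s/ω_r = -61/39

-61/39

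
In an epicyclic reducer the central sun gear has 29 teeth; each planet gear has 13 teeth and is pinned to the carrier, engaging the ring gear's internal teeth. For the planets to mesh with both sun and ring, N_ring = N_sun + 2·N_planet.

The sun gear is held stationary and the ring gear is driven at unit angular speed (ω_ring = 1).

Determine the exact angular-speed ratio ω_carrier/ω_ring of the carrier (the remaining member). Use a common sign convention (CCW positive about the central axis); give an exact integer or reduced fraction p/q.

N_ring = 29 + 2·13 = 55
29(ω_s−ω_c) = −55(ω_r−ω_c),  ω_s=0, ω_r=1
29(0−ω_c) = −55(1−ω_c)  ⇒  84ω_c = 55  ⇒  ω_c = 55/84
ω_c/ω_r = 55/84

55/84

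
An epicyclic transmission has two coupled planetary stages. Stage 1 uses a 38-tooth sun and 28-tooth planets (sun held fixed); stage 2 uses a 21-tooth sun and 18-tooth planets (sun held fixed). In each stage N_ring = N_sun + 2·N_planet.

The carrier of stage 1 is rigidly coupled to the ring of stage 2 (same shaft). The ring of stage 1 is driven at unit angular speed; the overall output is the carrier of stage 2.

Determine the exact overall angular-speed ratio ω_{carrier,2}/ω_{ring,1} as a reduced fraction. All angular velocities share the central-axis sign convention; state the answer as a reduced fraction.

893/1716

Stage 1: N_ring = 38 + 2·28 = 94
Stage 1: 38(ω_s−ω_c) = −94(ω_r−ω_c),  ω_s=0, ω_r=1
Stage 1: 38(0−ω_c) = −94(1−ω_c)  ⇒  132ω_c = 94  ⇒  ω_c = 47/66
  ⇒ ω_c¹/ω_r¹ = 47/66
Stage 2: N_ring = 21 + 2·18 = 57
Stage 2: 21(ω_s−ω_c) = −57(ω_r−ω_c),  ω_s=0, ω_r=1
Stage 2: 21(0−ω_c) = −57(1−ω_c)  ⇒  78ω_c = 57  ⇒  ω_c = 19/26
  ⇒ ω_c²/ω_r² = 19/26
Coupling ω_r² = ω_c¹ ⇒ overall = 47/66 × 19/26 = 893/1716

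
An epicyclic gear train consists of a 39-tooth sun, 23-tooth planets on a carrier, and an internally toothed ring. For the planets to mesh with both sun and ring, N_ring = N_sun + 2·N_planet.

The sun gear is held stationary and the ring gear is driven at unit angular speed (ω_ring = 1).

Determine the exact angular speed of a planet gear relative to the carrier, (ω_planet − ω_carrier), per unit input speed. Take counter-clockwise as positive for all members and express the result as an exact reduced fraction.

3315/2852

N_ring = 39 + 2·23 = 85
39(ω_s−ω_c) = −85(ω_r−ω_c),  ω_s=0, ω_r=1
39(0−ω_c) = −85(1−ω_c)  ⇒  124ω_c = 85  ⇒  ω_c = 85/124
sun–planet: 39·(0−85/124) = −23·(ω_p−ω_c)  ⇒  ω_p−ω_c = −(39/23)·(-85/124) = 3315/2852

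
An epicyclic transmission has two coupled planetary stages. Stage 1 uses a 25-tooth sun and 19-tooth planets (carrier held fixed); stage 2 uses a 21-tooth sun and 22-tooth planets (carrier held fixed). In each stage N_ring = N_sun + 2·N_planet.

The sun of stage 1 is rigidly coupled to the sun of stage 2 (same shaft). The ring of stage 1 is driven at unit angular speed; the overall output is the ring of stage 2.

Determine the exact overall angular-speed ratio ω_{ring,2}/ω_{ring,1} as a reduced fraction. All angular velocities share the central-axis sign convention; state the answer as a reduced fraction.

1323/1625

Stage 1: N_ring = 25 + 2·19 = 63
Stage 1: 25(ω_s−ω_c) = −63(ω_r−ω_c),  ω_c=0, ω_r=1
Stage 1: ω_s = 0 − (63/25)(1−0) = -63/25
  ⇒ ω_s¹/ω_r¹ = -63/25
Stage 2: N_ring = 21 + 2·22 = 65
Stage 2: 21(ω_s−ω_c) = −65(ω_r−ω_c),  ω_c=0, ω_s=1
Stage 2: ω_r = 0 − (21/65)(1−0) = -21/65
  ⇒ ω_r²/ω_s² = -21/65
Coupling ω_s² = ω_s¹ ⇒ overall = -63/25 × -21/65 = 1323/1625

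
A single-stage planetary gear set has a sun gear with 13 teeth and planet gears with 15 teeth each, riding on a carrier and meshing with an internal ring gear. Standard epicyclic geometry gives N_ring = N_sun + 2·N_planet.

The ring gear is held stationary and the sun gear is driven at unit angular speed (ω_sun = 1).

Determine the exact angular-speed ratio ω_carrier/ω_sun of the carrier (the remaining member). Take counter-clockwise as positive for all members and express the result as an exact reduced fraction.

13/56

N_ring = 13 + 2·15 = 43
13(ω_s−ω_c) = −43(ω_r−ω_c),  ω_r=0, ω_s=1
13(1−ω_c) = −43(0−ω_c)  ⇒  56ω_c = 13  ⇒  ω_c = 13/56
ω_c/ω_s = 13/56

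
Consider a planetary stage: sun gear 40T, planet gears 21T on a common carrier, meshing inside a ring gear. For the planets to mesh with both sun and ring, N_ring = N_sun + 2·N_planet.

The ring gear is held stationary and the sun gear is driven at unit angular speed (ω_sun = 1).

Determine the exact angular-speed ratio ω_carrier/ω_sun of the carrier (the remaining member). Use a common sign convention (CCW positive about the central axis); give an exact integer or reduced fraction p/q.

20/61

N_ring = 40 + 2·21 = 82
40(ω_s−ω_c) = −82(ω_r−ω_c),  ω_r=0, ω_s=1
40(1−ω_c) = −82(0−ω_c)  ⇒  122ω_c = 40  ⇒  ω_c = 20/61
ω_c/ω_s = 20/61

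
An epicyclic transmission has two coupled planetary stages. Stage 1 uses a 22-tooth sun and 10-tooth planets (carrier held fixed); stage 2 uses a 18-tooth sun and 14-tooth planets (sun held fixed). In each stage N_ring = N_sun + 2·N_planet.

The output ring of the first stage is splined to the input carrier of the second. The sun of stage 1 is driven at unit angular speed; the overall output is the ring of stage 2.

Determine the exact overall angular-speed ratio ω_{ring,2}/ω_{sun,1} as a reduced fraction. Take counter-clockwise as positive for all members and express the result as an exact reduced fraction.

Stage 1: N_ring = 22 + 2·10 = 42
Stage 1: 22(ω_s−ω_c) = −42(ω_r−ω_c),  ω_c=0, ω_s=1
Stage 1: ω_r = 0 − (22/42)(1−0) = -11/21
  ⇒ ω_r¹/ω_s¹ = -11/21
Stage 2: N_ring = 18 + 2·14 = 46
Stage 2: 18(ω_s−ω_c) = −46(ω_r−ω_c),  ω_s=0, ω_c=1
Stage 2: ω_r = 1 − (18/46)(0−1) = 32/23
  ⇒ ω_r²/ω_c² = 32/23
Coupling ω_c² = ω_r¹ ⇒ overall = -11/21 × 32/23 = -352/483

-352/483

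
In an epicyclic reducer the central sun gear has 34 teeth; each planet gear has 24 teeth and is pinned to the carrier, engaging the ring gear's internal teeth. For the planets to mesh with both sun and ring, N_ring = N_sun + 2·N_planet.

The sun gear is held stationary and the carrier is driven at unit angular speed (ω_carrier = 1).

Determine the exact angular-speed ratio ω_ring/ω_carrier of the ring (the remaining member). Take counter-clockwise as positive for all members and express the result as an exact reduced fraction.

N_ring = 34 + 2·24 = 82
34(ω_s−ω_c) = −82(ω_r−ω_c),  ω_s=0, ω_c=1
ω_r = 1 − (34/82)(0−1) = 58/41
ω_r/ω_c = 58/41

58/41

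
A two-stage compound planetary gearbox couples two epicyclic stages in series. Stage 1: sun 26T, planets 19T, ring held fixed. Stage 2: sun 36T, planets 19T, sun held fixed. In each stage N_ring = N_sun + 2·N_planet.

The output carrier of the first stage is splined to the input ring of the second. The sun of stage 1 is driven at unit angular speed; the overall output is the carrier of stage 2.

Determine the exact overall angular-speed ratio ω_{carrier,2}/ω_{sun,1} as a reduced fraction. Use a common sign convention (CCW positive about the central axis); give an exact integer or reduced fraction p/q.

481/2475

Stage 1: N_ring = 26 + 2·19 = 64
Stage 1: 26(ω_s−ω_c) = −64(ω_r−ω_c),  ω_r=0, ω_s=1
Stage 1: 26(1−ω_c) = −64(0−ω_c)  ⇒  90ω_c = 26  ⇒  ω_c = 13/45
  ⇒ ω_c¹/ω_s¹ = 13/45
Stage 2: N_ring = 36 + 2·19 = 74
Stage 2: 36(ω_s−ω_c) = −74(ω_r−ω_c),  ω_s=0, ω_r=1
Stage 2: 36(0−ω_c) = −74(1−ω_c)  ⇒  110ω_c = 74  ⇒  ω_c = 37/55
  ⇒ ω_c²/ω_r² = 37/55
Coupling ω_r² = ω_c¹ ⇒ overall = 13/45 × 37/55 = 481/2475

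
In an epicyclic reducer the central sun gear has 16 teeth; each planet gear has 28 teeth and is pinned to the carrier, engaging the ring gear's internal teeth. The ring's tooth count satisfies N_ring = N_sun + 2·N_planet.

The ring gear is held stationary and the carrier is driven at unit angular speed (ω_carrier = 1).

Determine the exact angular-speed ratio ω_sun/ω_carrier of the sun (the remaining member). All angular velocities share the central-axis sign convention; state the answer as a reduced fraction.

11/2

N_ring = 16 + 2·28 = 72
16(ω_s−ω_c) = −72(ω_r−ω_c),  ω_r=0, ω_c=1
ω_s = 1 − (72/16)(0−1) = 11/2
ω_s/ω_c = 11/2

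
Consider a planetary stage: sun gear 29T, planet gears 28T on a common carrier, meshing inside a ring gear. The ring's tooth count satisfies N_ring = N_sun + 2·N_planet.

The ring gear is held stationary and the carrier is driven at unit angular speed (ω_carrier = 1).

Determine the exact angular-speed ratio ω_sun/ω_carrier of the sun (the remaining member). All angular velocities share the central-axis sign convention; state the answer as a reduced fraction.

114/29

N_ring = 29 + 2·28 = 85
29(ω_s−ω_c) = −85(ω_r−ω_c),  ω_r=0, ω_c=1
ω_s = 1 − (85/29)(0−1) = 114/29
ω_s/ω_c = 114/29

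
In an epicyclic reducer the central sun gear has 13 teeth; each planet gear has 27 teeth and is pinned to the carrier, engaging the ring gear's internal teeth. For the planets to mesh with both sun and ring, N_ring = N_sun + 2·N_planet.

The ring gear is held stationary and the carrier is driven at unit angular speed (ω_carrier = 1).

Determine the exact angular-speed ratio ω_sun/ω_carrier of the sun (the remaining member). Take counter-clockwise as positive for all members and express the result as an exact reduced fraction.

N_ring = 13 + 2·27 = 67
13(ω_s−ω_c) = −67(ω_r−ω_c),  ω_r=0, ω_c=1
ω_s = 1 − (67/13)(0−1) = 80/13
ω_s/ω_c = 80/13

80/13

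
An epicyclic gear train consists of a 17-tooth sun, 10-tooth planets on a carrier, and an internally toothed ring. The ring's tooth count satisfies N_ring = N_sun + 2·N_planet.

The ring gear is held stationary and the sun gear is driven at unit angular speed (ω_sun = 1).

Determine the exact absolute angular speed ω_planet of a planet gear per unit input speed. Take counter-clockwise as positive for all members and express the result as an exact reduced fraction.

-17/20

N_ring = 17 + 2·10 = 37
17(ω_s−ω_c) = −37(ω_r−ω_c),  ω_r=0, ω_s=1
17(1−ω_c) = −37(0−ω_c)  ⇒  54ω_c = 17  ⇒  ω_c = 17/54
sun–planet: 17·(1−17/54) = −10·(ω_p−ω_c)  ⇒  ω_p−ω_c = −(17/10)·(37/54) = -629/540
ω_p = 17/54 − 629/540 = -17/20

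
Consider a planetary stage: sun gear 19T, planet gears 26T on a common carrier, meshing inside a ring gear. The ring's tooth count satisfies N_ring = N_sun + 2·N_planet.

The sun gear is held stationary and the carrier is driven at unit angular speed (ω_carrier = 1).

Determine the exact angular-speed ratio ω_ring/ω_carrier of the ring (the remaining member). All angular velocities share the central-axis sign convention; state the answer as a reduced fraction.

N_ring = 19 + 2·26 = 71
19(ω_s−ω_c) = −71(ω_r−ω_c),  ω_s=0, ω_c=1
ω_r = 1 − (19/71)(0−1) = 90/71
ω_r/ω_c = 90/71

90/71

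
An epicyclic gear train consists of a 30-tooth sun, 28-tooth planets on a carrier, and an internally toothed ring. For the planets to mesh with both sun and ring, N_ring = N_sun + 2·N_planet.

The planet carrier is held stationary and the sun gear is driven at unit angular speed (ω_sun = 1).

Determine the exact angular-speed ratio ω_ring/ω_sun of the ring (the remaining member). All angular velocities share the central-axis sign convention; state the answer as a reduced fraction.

N_ring = 30 + 2·28 = 86
30(ω_s−ω_c) = −86(ω_r−ω_c),  ω_c=0, ω_s=1
ω_r = 0 − (30/86)(1−0) = -15/43
ω_r/ω_s = -15/43

-15/43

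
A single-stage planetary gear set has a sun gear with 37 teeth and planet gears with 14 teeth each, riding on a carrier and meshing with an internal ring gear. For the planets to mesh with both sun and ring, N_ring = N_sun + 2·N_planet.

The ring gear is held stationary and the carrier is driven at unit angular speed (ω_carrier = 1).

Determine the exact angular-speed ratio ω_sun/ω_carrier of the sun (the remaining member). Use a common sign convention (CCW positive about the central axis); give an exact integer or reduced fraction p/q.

N_ring = 37 + 2·14 = 65
37(ω_s−ω_c) = −65(ω_r−ω_c),  ω_r=0, ω_c=1
ω_s = 1 − (65/37)(0−1) = 102/37
ω_s/ω_c = 102/37

102/37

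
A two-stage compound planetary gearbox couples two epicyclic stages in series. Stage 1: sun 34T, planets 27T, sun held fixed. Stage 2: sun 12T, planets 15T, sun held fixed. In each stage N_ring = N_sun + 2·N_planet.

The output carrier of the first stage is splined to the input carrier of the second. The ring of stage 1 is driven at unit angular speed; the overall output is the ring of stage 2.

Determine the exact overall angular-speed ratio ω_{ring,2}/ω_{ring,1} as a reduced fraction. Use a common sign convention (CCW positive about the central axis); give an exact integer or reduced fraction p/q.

Stage 1: N_ring = 34 + 2·27 = 88
Stage 1: 34(ω_s−ω_c) = −88(ω_r−ω_c),  ω_s=0, ω_r=1
Stage 1: 34(0−ω_c) = −88(1−ω_c)  ⇒  122ω_c = 88  ⇒  ω_c = 44/61
  ⇒ ω_c¹/ω_r¹ = 44/61
Stage 2: N_ring = 12 + 2·15 = 42
Stage 2: 12(ω_s−ω_c) = −42(ω_r−ω_c),  ω_s=0, ω_c=1
Stage 2: ω_r = 1 − (12/42)(0−1) = 9/7
  ⇒ ω_r²/ω_c² = 9/7
Coupling ω_c² = ω_c¹ ⇒ overall = 44/61 × 9/7 = 396/427

396/427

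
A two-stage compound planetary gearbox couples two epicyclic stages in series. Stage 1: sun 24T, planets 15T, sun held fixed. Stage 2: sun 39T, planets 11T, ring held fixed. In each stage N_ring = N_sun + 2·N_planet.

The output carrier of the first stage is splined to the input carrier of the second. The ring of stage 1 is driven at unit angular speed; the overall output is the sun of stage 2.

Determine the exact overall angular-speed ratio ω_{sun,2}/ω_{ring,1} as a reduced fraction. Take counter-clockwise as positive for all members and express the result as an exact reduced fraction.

Stage 1: N_ring = 24 + 2·15 = 54
Stage 1: 24(ω_s−ω_c) = −54(ω_r−ω_c),  ω_s=0, ω_r=1
Stage 1: 24(0−ω_c) = −54(1−ω_c)  ⇒  78ω_c = 54  ⇒  ω_c = 9/13
  ⇒ ω_c¹/ω_r¹ = 9/13
Stage 2: N_ring = 39 + 2·11 = 61
Stage 2: 39(ω_s−ω_c) = −61(ω_r−ω_c),  ω_r=0, ω_c=1
Stage 2: ω_s = 1 − (61/39)(0−1) = 100/39
  ⇒ ω_s²/ω_c² = 100/39
Coupling ω_c² = ω_c¹ ⇒ overall = 9/13 × 100/39 = 300/169

300/169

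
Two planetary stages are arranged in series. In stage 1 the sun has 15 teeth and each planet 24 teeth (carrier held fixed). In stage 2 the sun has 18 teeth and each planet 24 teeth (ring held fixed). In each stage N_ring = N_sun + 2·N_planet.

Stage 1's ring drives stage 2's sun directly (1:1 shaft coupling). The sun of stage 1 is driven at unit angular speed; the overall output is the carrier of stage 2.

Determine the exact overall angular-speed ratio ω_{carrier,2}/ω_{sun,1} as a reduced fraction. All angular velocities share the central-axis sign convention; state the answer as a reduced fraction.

-5/98

Stage 1: N_ring = 15 + 2·24 = 63
Stage 1: 15(ω_s−ω_c) = −63(ω_r−ω_c),  ω_c=0, ω_s=1
Stage 1: ω_r = 0 − (15/63)(1−0) = -5/21
  ⇒ ω_r¹/ω_s¹ = -5/21
Stage 2: N_ring = 18 + 2·24 = 66
Stage 2: 18(ω_s−ω_c) = −66(ω_r−ω_c),  ω_r=0, ω_s=1
Stage 2: 18(1−ω_c) = −66(0−ω_c)  ⇒  84ω_c = 18  ⇒  ω_c = 3/14
  ⇒ ω_c²/ω_s² = 3/14
Coupling ω_s² = ω_r¹ ⇒ overall = -5/21 × 3/14 = -5/98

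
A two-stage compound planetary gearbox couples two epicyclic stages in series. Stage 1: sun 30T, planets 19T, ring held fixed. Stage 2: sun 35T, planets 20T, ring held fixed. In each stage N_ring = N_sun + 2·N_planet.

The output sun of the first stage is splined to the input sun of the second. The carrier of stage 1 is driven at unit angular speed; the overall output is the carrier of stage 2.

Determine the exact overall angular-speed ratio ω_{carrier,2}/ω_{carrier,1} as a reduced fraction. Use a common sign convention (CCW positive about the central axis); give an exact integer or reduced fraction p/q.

Stage 1: N_ring = 30 + 2·19 = 68
Stage 1: 30(ω_s−ω_c) = −68(ω_r−ω_c),  ω_r=0, ω_c=1
Stage 1: ω_s = 1 − (68/30)(0−1) = 49/15
  ⇒ ω_s¹/ω_c¹ = 49/15
Stage 2: N_ring = 35 + 2·20 = 75
Stage 2: 35(ω_s−ω_c) = −75(ω_r−ω_c),  ω_r=0, ω_s=1
Stage 2: 35(1−ω_c) = −75(0−ω_c)  ⇒  110ω_c = 35  ⇒  ω_c = 7/22
  ⇒ ω_c²/ω_s² = 7/22
Coupling ω_s² = ω_s¹ ⇒ overall = 49/15 × 7/22 = 343/330

343/330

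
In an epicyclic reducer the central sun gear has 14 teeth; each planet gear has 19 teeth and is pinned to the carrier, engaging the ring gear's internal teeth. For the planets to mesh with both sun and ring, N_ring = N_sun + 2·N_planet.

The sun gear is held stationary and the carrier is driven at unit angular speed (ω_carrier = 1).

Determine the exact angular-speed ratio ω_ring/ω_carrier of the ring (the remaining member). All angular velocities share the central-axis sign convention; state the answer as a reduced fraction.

N_ring = 14 + 2·19 = 52
14(ω_s−ω_c) = −52(ω_r−ω_c),  ω_s=0, ω_c=1
ω_r = 1 − (14/52)(0−1) = 33/26
ω_r/ω_c = 33/26

33/26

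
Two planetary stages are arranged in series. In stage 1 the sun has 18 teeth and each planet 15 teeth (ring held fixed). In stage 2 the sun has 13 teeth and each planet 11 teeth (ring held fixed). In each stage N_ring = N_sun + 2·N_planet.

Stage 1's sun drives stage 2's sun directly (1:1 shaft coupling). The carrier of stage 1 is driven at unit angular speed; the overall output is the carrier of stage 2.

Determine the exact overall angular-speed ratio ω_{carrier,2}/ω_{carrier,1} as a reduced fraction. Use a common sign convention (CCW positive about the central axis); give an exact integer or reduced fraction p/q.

Stage 1: N_ring = 18 + 2·15 = 48
Stage 1: 18(ω_s−ω_c) = −48(ω_r−ω_c),  ω_r=0, ω_c=1
Stage 1: ω_s = 1 − (48/18)(0−1) = 11/3
  ⇒ ω_s¹/ω_c¹ = 11/3
Stage 2: N_ring = 13 + 2·11 = 35
Stage 2: 13(ω_s−ω_c) = −35(ω_r−ω_c),  ω_r=0, ω_s=1
Stage 2: 13(1−ω_c) = −35(0−ω_c)  ⇒  48ω_c = 13  ⇒  ω_c = 13/48
  ⇒ ω_c²/ω_s² = 13/48
Coupling ω_s² = ω_s¹ ⇒ overall = 11/3 × 13/48 = 143/144

143/144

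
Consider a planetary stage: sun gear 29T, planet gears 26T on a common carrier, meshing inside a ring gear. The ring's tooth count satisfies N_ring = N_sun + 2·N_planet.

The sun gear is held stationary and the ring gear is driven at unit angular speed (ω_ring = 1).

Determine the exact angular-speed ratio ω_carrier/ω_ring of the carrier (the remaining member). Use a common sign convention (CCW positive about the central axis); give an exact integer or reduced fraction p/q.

81/110

N_ring = 29 + 2·26 = 81
29(ω_s−ω_c) = −81(ω_r−ω_c),  ω_s=0, ω_r=1
29(0−ω_c) = −81(1−ω_c)  ⇒  110ω_c = 81  ⇒  ω_c = 81/110
ω_c/ω_r = 81/110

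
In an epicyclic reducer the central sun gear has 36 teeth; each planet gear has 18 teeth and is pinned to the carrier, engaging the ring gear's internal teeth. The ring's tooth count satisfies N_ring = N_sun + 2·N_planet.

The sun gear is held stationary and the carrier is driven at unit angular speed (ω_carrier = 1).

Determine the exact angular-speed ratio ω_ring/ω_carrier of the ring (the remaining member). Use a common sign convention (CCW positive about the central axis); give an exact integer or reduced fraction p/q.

N_ring = 36 + 2·18 = 72
36(ω_s−ω_c) = −72(ω_r−ω_c),  ω_s=0, ω_c=1
ω_r = 1 − (36/72)(0−1) = 3/2
ω_r/ω_c = 3/2

3/2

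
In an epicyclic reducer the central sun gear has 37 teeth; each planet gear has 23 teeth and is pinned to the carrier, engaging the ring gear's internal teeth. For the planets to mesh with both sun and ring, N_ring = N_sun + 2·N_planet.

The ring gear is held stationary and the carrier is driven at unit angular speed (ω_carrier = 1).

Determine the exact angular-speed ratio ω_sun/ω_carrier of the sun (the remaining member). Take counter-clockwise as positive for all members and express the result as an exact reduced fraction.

120/37

N_ring = 37 + 2·23 = 83
37(ω_s−ω_c) = −83(ω_r−ω_c),  ω_r=0, ω_c=1
ω_s = 1 − (83/37)(0−1) = 120/37
ω_s/ω_c = 120/37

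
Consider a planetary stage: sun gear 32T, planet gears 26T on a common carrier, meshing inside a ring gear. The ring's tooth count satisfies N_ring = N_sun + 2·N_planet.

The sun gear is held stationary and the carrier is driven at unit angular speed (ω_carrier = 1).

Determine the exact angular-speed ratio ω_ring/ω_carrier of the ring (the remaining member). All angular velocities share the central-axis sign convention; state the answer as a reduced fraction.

29/21

N_ring = 32 + 2·26 = 84
32(ω_s−ω_c) = −84(ω_r−ω_c),  ω_s=0, ω_c=1
ω_r = 1 − (32/84)(0−1) = 29/21
ω_r/ω_c = 29/21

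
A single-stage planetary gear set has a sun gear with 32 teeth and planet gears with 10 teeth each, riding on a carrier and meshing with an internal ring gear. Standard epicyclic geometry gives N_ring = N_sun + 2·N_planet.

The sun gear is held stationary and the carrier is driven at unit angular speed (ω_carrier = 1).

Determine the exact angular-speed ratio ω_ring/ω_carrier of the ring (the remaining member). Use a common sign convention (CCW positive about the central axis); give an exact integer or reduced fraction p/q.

N_ring = 32 + 2·10 = 52
32(ω_s−ω_c) = −52(ω_r−ω_c),  ω_s=0, ω_c=1
ω_r = 1 − (32/52)(0−1) = 21/13
ω_r/ω_c = 21/13

21/13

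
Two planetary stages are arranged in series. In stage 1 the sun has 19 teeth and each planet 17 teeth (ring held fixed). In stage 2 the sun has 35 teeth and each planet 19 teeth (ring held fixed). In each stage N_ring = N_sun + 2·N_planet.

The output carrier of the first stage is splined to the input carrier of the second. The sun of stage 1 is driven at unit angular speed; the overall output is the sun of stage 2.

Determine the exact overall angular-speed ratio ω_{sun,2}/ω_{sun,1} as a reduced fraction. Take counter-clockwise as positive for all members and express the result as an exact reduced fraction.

57/70

Stage 1: N_ring = 19 + 2·17 = 53
Stage 1: 19(ω_s−ω_c) = −53(ω_r−ω_c),  ω_r=0, ω_s=1
Stage 1: 19(1−ω_c) = −53(0−ω_c)  ⇒  72ω_c = 19  ⇒  ω_c = 19/72
  ⇒ ω_c¹/ω_s¹ = 19/72
Stage 2: N_ring = 35 + 2·19 = 73
Stage 2: 35(ω_s−ω_c) = −73(ω_r−ω_c),  ω_r=0, ω_c=1
Stage 2: ω_s = 1 − (73/35)(0−1) = 108/35
  ⇒ ω_s²/ω_c² = 108/35
Coupling ω_c² = ω_c¹ ⇒ overall = 19/72 × 108/35 = 57/70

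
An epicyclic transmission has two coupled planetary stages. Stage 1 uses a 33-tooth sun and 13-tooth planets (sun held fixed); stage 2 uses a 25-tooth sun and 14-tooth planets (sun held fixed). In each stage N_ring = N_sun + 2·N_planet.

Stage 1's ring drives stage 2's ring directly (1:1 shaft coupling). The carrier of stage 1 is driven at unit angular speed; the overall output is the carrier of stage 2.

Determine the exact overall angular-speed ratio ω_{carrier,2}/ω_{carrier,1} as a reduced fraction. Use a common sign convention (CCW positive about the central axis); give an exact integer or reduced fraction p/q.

2438/2301

Stage 1: N_ring = 33 + 2·13 = 59
Stage 1: 33(ω_s−ω_c) = −59(ω_r−ω_c),  ω_s=0, ω_c=1
Stage 1: ω_r = 1 − (33/59)(0−1) = 92/59
  ⇒ ω_r¹/ω_c¹ = 92/59
Stage 2: N_ring = 25 + 2·14 = 53
Stage 2: 25(ω_s−ω_c) = −53(ω_r−ω_c),  ω_s=0, ω_r=1
Stage 2: 25(0−ω_c) = −53(1−ω_c)  ⇒  78ω_c = 53  ⇒  ω_c = 53/78
  ⇒ ω_c²/ω_r² = 53/78
Coupling ω_r² = ω_r¹ ⇒ overall = 92/59 × 53/78 = 2438/2301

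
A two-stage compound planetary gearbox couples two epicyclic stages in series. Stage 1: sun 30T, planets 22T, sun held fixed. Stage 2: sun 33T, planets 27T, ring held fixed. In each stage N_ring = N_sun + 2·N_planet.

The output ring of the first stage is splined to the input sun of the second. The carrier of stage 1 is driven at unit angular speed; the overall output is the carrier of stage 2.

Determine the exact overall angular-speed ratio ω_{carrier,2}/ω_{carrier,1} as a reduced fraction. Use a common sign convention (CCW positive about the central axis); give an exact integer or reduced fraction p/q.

Stage 1: N_ring = 30 + 2·22 = 74
Stage 1: 30(ω_s−ω_c) = −74(ω_r−ω_c),  ω_s=0, ω_c=1
Stage 1: ω_r = 1 − (30/74)(0−1) = 52/37
  ⇒ ω_r¹/ω_c¹ = 52/37
Stage 2: N_ring = 33 + 2·27 = 87
Stage 2: 33(ω_s−ω_c) = −87(ω_r−ω_c),  ω_r=0, ω_s=1
Stage 2: 33(1−ω_c) = −87(0−ω_c)  ⇒  120ω_c = 33  ⇒  ω_c = 11/40
  ⇒ ω_c²/ω_s² = 11/40
Coupling ω_s² = ω_r¹ ⇒ overall = 52/37 × 11/40 = 143/370

143/370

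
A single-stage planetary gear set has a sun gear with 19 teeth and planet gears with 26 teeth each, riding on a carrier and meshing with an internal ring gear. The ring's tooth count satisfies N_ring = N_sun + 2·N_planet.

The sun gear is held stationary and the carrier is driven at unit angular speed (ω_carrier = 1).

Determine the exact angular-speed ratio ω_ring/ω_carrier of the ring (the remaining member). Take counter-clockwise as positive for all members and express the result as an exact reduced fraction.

90/71

N_ring = 19 + 2·26 = 71
19(ω_s−ω_c) = −71(ω_r−ω_c),  ω_s=0, ω_c=1
ω_r = 1 − (19/71)(0−1) = 90/71
ω_r/ω_c = 90/71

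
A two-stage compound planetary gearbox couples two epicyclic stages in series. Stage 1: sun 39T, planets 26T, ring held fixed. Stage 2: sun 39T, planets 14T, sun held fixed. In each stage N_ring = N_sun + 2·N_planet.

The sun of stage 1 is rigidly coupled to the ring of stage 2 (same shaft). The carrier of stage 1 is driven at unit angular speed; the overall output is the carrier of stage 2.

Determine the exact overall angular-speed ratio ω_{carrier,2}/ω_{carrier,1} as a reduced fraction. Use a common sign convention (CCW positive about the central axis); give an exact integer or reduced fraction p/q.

335/159

Stage 1: N_ring = 39 + 2·26 = 91
Stage 1: 39(ω_s−ω_c) = −91(ω_r−ω_c),  ω_r=0, ω_c=1
Stage 1: ω_s = 1 − (91/39)(0−1) = 10/3
  ⇒ ω_s¹/ω_c¹ = 10/3
Stage 2: N_ring = 39 + 2·14 = 67
Stage 2: 39(ω_s−ω_c) = −67(ω_r−ω_c),  ω_s=0, ω_r=1
Stage 2: 39(0−ω_c) = −67(1−ω_c)  ⇒  106ω_c = 67  ⇒  ω_c = 67/106
  ⇒ ω_c²/ω_r² = 67/106
Coupling ω_r² = ω_s¹ ⇒ overall = 10/3 × 67/106 = 335/159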